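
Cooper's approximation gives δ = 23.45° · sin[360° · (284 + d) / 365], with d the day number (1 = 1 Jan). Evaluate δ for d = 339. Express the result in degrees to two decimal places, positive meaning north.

-22.59°

360 × (284 + 339) / 365 = 614.466°; sin(614.466°) = -0.9635.
δ = 23.45 × -0.9635 = -22.594° ≈ -22.59°.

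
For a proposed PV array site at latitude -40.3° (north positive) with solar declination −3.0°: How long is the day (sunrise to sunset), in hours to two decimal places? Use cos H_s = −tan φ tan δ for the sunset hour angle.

−tan φ tan δ = −(-0.8481)(-0.0524) = -0.0444; H_s = arccos(-0.0444) = 92.54°.
Day length = 2 H_s / 15° h⁻¹ = 185.08° / 15 = 12.339 h.

12.34 hours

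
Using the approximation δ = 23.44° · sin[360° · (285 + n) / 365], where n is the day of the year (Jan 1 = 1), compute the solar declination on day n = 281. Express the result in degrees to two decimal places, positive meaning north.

360 × (285 + 281) / 365 = 558.247°; sin(558.247°) = -0.3131.
δ = 23.44 × -0.3131 = -7.339° ≈ -7.34°.

-7.34°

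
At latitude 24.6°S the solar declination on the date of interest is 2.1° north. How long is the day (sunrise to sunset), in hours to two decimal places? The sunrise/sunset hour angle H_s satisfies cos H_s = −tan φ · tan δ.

cos H_s = −tan(-24.6°) · tan(2.1°) = 0.0168, so H_s = arccos(0.0168) = 89.04°.
Day length = 2 H_s / 15° h⁻¹ = 178.08° / 15 = 11.872 h.

11.87 hours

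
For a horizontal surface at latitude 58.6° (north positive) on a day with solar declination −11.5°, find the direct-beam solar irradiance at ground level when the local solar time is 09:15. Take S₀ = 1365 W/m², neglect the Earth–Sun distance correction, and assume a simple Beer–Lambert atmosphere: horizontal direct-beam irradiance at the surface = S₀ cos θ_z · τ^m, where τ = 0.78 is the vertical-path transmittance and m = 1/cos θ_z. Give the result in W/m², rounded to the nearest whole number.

91 W/m²

Hour angle H = 15° × (9.25 − 12) = -41.25°.
cos θ_z = sin φ sin δ + cos φ cos δ cos H = (0.8536)(-0.1994) + (0.5210)(0.9799)(0.7518) = 0.2136.
Air mass m = 1/cos θ_z = 1/0.2136 = 4.682; τ^m = 0.78^4.682 = 0.3125.
Surface direct beam = 1365 × 0.2136 × 0.3125 = 91.11 W/m².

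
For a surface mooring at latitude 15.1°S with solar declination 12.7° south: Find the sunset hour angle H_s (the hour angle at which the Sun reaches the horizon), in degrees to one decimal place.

The sunset hour angle satisfies cos H_s = −tan φ tan δ = -0.0608, giving H_s = 93.49°.

93.5°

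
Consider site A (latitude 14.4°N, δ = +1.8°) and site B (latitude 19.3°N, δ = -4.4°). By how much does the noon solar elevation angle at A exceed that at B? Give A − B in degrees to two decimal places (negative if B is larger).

A: 90° − |14.4 − (1.8)| = 77.40°.
B: 90° − |19.3 − (-4.4)| = 66.30°.
A − B = 77.40 − 66.30 = 11.10°.

+11.10°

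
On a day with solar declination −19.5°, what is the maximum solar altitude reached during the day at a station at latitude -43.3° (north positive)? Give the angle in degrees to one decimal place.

At local solar noon the hour angle is zero, so the elevation is 90° − |φ − δ| = 90° − |-43.3° − (-19.5°)| = 90° − 23.8° = 66.2°.

66.2°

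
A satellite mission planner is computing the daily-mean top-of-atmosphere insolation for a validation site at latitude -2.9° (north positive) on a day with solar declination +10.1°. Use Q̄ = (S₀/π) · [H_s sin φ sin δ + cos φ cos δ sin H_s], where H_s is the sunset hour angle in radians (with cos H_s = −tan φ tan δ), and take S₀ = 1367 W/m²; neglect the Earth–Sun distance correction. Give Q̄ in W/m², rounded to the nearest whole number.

cos H_s = −tan(-2.9°) · tan(10.1°) = 0.0090, so H_s = arccos(0.0090) = 89.48°. In radians, H_s = 1.5617.
H_s sin φ sin δ = 1.5617 × -0.0506 × 0.1754 = -0.0139.
cos φ cos δ sin H_s = 0.9987 × 0.9845 × 1.0000 = 0.9832.
Q̄ = (1367/π) × (-0.0139 + 0.9832) = 435.13 × 0.9693 = 421.77 W/m².

422 W/m²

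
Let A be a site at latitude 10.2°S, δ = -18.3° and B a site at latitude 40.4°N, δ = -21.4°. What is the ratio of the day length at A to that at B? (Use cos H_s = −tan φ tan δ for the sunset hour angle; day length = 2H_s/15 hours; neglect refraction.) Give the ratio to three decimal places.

1.325

A: H_s = arccos(−tan -10.2° · tan -18.3°) = 93.41°, so 2H_s/15 = 12.4547 h.
B: H_s = arccos(−tan 40.4° · tan -21.4°) = 70.52°, so 2H_s/15 = 9.4027 h.
Ratio A/B = 12.4547 / 9.4027 = 1.3246.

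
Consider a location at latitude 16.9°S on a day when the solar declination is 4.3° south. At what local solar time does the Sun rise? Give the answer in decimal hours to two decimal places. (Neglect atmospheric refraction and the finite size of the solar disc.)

−tan φ tan δ = −(-0.3038)(-0.0752) = -0.0228; H_s = arccos(-0.0228) = 91.31°.
Sunrise is at 12 − H_s/15 = 12 − 6.087 = 5.913 h local solar time.

5.91 h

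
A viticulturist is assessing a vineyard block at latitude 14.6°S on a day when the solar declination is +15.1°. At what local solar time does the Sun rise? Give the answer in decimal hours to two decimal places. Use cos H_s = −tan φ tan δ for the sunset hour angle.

6.27 h

−tan φ tan δ = −(-0.2605)(0.2698) = 0.0703; H_s = arccos(0.0703) = 85.97°.
Sunrise is at 12 − H_s/15 = 12 − 5.731 = 6.269 h local solar time.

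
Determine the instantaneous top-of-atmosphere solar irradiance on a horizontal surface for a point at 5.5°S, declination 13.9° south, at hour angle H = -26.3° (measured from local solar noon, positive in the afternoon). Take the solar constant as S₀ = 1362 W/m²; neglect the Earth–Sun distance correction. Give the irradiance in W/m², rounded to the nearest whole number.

With φ = -5.5°, δ = -13.9°, H = -26.30°: sin φ sin δ = 0.0230, cos φ cos δ cos H = 0.8662, so cos θ_z = 0.8892.
Top-of-atmosphere irradiance = S₀ cos θ_z = 1362 × 0.8892 = 1211.09 W/m².

1211 W/m²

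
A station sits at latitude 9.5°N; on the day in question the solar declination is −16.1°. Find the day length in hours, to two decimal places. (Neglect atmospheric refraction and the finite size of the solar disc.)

cos H_s = −tan(9.5°) · tan(-16.1°) = 0.0483, so H_s = arccos(0.0483) = 87.23°.
Day length = 2 H_s / 15° h⁻¹ = 174.46° / 15 = 11.631 h.

11.63 hours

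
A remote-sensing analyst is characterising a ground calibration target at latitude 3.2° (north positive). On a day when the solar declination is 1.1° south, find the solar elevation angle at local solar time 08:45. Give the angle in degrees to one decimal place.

41.1°

Hour angle H = 15° × (8.75 − 12) = -48.75°.
With φ = 3.2°, δ = -1.1°, H = -48.75°: sin φ sin δ = -0.0011, cos φ cos δ cos H = 0.6582, so cos θ_z = 0.6571.
θ_z = arccos(0.6571) = 48.92°, so the elevation is 90° − 48.92° = 41.08°.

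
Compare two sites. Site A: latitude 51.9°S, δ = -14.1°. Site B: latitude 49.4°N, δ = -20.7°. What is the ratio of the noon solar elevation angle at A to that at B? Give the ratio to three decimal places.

2.623

A: 90° − |-51.9 − (-14.1)| = 52.20°.
B: 90° − |49.4 − (-20.7)| = 19.90°.
Ratio A/B = 52.2000 / 19.9000 = 2.6231.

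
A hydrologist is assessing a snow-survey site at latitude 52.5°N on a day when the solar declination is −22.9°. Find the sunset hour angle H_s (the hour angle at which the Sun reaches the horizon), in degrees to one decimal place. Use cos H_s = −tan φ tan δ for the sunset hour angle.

56.6°

cos H_s = −tan(52.5°) · tan(-22.9°) = 0.5505, so H_s = arccos(0.5505) = 56.60°.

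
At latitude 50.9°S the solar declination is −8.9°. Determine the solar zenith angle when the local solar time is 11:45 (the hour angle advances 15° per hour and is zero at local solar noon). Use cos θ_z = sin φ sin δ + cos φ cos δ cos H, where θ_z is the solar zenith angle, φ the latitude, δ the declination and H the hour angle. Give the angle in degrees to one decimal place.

42.1°

Hour angle H = 15° × (11.75 − 12) = -3.75°.
cos θ_z = sin(-50.9°) sin(-8.9°) + cos(-50.9°) cos(-8.9°) cos(-3.75°) = 0.1201 + 0.6217 = 0.7418.
θ_z = arccos(0.7418) = 42.12°.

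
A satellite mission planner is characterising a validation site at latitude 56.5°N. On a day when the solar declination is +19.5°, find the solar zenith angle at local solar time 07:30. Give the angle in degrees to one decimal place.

61.5°

Hour angle H = 15° × (7.5 − 12) = -67.50°.
cos θ_z = sin(56.5°) sin(19.5°) + cos(56.5°) cos(19.5°) cos(-67.50°) = 0.2784 + 0.1991 = 0.4775.
θ_z = arccos(0.4775) = 61.48°.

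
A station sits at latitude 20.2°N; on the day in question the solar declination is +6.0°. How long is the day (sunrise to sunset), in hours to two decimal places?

The sunset hour angle satisfies cos H_s = −tan φ tan δ = -0.0387, giving H_s = 92.22°.
Day length = 2 H_s / 15° h⁻¹ = 184.44° / 15 = 12.296 h.

12.30 hours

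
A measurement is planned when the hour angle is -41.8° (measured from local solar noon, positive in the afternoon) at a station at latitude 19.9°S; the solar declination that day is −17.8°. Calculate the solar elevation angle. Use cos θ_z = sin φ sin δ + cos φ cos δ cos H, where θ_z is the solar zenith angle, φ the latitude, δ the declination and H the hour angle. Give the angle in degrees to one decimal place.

50.5°

cos θ_z = sin(-19.9°) sin(-17.8°) + cos(-19.9°) cos(-17.8°) cos(-41.80°) = 0.1041 + 0.6674 = 0.7715.
θ_z = arccos(0.7715) = 39.51°, so the elevation is 90° − 39.51° = 50.49°.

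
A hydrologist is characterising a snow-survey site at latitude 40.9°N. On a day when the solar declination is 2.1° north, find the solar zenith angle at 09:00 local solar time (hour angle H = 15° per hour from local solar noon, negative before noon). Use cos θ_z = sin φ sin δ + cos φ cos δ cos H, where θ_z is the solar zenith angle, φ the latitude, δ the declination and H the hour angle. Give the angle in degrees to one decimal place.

56.1°

Hour angle H = 15° × (9 − 12) = -45.00°.
cos θ_z = sin φ sin δ + cos φ cos δ cos H = (0.6547)(0.0366) + (0.7559)(0.9993)(0.7071) = 0.5581.
θ_z = arccos(0.5581) = 56.08°.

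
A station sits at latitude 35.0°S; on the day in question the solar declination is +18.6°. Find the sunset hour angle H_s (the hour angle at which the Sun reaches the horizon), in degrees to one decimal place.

The sunset hour angle satisfies cos H_s = −tan φ tan δ = 0.2356, giving H_s = 76.37°.

76.4°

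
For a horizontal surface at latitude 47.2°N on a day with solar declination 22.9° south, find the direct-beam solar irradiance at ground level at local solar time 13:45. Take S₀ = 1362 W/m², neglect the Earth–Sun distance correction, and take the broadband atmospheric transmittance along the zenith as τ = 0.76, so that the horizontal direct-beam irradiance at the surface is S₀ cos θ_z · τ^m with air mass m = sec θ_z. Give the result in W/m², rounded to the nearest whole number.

Hour angle H = 15° × (13.75 − 12) = 26.25°.
cos θ_z = sin φ sin δ + cos φ cos δ cos H = (0.7337)(-0.3891) + (0.6794)(0.9212)(0.8969) = 0.2759.
Air mass m = 1/cos θ_z = 1/0.2759 = 3.625; τ^m = 0.76^3.625 = 0.3698.
Surface direct beam = 1362 × 0.2759 × 0.3698 = 138.96 W/m².

139 W/m²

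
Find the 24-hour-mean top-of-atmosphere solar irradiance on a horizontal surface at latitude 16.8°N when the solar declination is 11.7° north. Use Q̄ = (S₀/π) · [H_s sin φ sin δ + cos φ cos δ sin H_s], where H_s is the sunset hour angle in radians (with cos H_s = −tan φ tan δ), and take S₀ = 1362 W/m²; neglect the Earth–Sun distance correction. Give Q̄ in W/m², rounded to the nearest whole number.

cos H_s = −tan(16.8°) · tan(11.7°) = -0.0625, so H_s = arccos(-0.0625) = 93.58°. In radians, H_s = 1.6333.
H_s sin φ sin δ = 1.6333 × 0.2890 × 0.2028 = 0.0957.
cos φ cos δ sin H_s = 0.9573 × 0.9792 × 0.9980 = 0.9355.
Q̄ = (1362/π) × (0.0957 + 0.9355) = 433.54 × 1.0312 = 447.07 W/m².

447 W/m²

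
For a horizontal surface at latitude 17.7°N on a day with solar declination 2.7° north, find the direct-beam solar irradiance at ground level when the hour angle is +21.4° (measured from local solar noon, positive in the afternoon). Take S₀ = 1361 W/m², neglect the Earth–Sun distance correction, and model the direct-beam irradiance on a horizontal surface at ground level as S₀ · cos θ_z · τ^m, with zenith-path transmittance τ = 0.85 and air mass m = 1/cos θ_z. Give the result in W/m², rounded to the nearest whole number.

1023 W/m²

cos θ_z = sin(17.7°) sin(2.7°) + cos(17.7°) cos(2.7°) cos(21.40°) = 0.0143 + 0.8860 = 0.9003.
Air mass m = 1/cos θ_z = 1/0.9003 = 1.111; τ^m = 0.85^1.111 = 0.8348.
Surface direct beam = 1361 × 0.9003 × 0.8348 = 1022.89 W/m².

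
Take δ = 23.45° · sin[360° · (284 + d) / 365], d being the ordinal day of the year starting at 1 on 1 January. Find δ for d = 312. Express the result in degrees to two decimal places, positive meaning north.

-17.38°

360 × (284 + 312) / 365 = 587.836°; sin(587.836°) = -0.7412.
δ = 23.45 × -0.7412 = -17.381° ≈ -17.38°.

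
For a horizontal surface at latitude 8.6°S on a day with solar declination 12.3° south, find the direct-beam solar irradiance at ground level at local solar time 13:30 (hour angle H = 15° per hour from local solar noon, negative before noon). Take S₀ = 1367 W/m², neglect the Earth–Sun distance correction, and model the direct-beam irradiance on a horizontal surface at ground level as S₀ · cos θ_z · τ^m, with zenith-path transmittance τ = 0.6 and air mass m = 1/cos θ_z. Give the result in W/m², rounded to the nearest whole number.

Hour angle H = 15° × (13.5 − 12) = 22.50°.
cos θ_z = sin φ sin δ + cos φ cos δ cos H = (-0.1495)(-0.2130) + (0.9888)(0.9770)(0.9239) = 0.9244.
Air mass m = 1/cos θ_z = 1/0.9244 = 1.082; τ^m = 0.6^1.082 = 0.5754.
Surface direct beam = 1367 × 0.9244 × 0.5754 = 727.11 W/m².

727 W/m²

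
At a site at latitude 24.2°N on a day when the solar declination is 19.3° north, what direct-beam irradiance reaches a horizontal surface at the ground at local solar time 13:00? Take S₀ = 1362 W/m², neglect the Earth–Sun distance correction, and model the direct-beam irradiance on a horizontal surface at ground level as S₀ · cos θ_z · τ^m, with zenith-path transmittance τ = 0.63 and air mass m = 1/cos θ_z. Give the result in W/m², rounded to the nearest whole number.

817 W/m²

Hour angle H = 15° × (13 − 12) = 15.00°.
cos θ_z = sin φ sin δ + cos φ cos δ cos H = (0.4099)(0.3305) + (0.9121)(0.9438)(0.9659) = 0.9670.
Air mass m = 1/cos θ_z = 1/0.9670 = 1.034; τ^m = 0.63^1.034 = 0.6202.
Surface direct beam = 1362 × 0.9670 × 0.6202 = 816.84 W/m².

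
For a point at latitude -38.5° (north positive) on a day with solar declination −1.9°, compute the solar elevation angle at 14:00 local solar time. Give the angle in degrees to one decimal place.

44.3°

Hour angle H = 15° × (14 − 12) = 30.00°.
cos θ_z = sin φ sin δ + cos φ cos δ cos H = (-0.6225)(-0.0332) + (0.7826)(0.9995)(0.8660) = 0.6981.
θ_z = arccos(0.6981) = 45.73°, so the elevation is 90° − 45.73° = 44.27°.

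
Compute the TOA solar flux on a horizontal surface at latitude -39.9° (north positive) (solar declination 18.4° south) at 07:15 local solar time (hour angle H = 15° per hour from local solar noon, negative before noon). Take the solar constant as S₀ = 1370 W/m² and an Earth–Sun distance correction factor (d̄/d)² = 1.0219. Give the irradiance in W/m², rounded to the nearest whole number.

Hour angle H = 15° × (7.25 − 12) = -71.25°.
cos θ_z = sin(-39.9°) sin(-18.4°) + cos(-39.9°) cos(-18.4°) cos(-71.25°) = 0.2025 + 0.2340 = 0.4365.
Top-of-atmosphere irradiance = S₀ (d̄/d)² cos θ_z = 1370 × 1.0219 × 0.4365 = 611.10 W/m².

611 W/m²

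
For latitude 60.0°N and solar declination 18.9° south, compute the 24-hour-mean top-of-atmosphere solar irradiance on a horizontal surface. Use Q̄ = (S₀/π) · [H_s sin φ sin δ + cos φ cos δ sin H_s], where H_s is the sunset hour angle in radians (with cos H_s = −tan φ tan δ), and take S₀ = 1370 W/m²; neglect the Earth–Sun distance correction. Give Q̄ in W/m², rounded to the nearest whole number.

52 W/m²

cos H_s = −tan(60.0°) · tan(-18.9°) = 0.5930, so H_s = arccos(0.5930) = 53.63°. In radians, H_s = 0.9360.
H_s sin φ sin δ = 0.9360 × 0.8660 × -0.3239 = -0.2625.
cos φ cos δ sin H_s = 0.5000 × 0.9461 × 0.8052 = 0.3809.
Q̄ = (1370/π) × (-0.2625 + 0.3809) = 436.08 × 0.1184 = 51.63 W/m².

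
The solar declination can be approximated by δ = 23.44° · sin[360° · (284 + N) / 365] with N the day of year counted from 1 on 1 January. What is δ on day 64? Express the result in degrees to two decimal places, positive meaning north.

-6.76°

360 × (284 + 64) / 365 = 343.233°; sin(343.233°) = -0.2885.
δ = 23.44 × -0.2885 = -6.762° ≈ -6.76°.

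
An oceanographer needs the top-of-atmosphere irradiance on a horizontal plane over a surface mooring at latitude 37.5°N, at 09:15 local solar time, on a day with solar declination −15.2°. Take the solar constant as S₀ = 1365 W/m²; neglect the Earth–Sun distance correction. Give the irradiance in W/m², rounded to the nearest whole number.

Hour angle H = 15° × (9.25 − 12) = -41.25°.
With φ = 37.5°, δ = -15.2°, H = -41.25°: sin φ sin δ = -0.1596, cos φ cos δ cos H = 0.5756, so cos θ_z = 0.4160.
Top-of-atmosphere irradiance = S₀ cos θ_z = 1365 × 0.4160 = 567.84 W/m².

568 W/m²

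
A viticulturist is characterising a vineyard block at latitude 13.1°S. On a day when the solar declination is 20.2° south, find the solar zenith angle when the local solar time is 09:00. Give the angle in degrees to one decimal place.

Hour angle H = 15° × (9 − 12) = -45.00°.
With φ = -13.1°, δ = -20.2°, H = -45.00°: sin φ sin δ = 0.0783, cos φ cos δ cos H = 0.6463, so cos θ_z = 0.7246.
θ_z = arccos(0.7246) = 43.56°.

43.6°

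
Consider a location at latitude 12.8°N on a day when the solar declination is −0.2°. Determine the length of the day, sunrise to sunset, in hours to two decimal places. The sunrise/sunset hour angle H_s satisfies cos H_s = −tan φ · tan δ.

The sunset hour angle satisfies cos H_s = −tan φ tan δ = 0.0008, giving H_s = 89.95°.
Day length = 2 H_s / 15° h⁻¹ = 179.90° / 15 = 11.993 h.

11.99 hours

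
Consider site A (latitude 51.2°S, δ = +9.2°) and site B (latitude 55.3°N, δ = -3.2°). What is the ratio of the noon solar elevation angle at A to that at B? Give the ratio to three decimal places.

0.940

A: 90° − |-51.2 − (9.2)| = 29.60°.
B: 90° − |55.3 − (-3.2)| = 31.50°.
Ratio A/B = 29.6000 / 31.5000 = 0.9397.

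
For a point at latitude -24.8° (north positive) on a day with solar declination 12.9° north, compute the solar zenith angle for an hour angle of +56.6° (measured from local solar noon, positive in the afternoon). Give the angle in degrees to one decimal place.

With φ = -24.8°, δ = 12.9°, H = 56.60°: sin φ sin δ = -0.0936, cos φ cos δ cos H = 0.4871, so cos θ_z = 0.3935.
θ_z = arccos(0.3935) = 66.83°.

66.8°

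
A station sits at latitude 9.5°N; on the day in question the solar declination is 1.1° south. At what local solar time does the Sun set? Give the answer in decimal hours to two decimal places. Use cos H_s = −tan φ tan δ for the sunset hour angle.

The sunset hour angle satisfies cos H_s = −tan φ tan δ = 0.0032, giving H_s = 89.82°.
Sunset is at 12 + H_s/15 = 12 + 5.988 = 17.988 h local solar time.

17.99 h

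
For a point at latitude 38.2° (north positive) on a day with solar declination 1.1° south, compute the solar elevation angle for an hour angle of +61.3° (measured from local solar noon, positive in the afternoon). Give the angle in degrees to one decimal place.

cos θ_z = sin(38.2°) sin(-1.1°) + cos(38.2°) cos(-1.1°) cos(61.30°) = -0.0119 + 0.3773 = 0.3654.
θ_z = arccos(0.3654) = 68.57°, so the elevation is 90° − 68.57° = 21.43°.

21.4°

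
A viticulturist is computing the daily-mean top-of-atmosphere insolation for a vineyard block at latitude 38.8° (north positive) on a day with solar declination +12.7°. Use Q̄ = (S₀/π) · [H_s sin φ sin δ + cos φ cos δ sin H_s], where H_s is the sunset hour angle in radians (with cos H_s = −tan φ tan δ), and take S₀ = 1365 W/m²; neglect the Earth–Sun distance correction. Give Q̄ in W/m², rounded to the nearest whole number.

430 W/m²

−tan φ tan δ = −(0.8040)(0.2254) = -0.1812; H_s = arccos(-0.1812) = 100.44°. In radians, H_s = 1.7530.
H_s sin φ sin δ = 1.7530 × 0.6266 × 0.2198 = 0.2414.
cos φ cos δ sin H_s = 0.7793 × 0.9755 × 0.9834 = 0.7476.
Q̄ = (1365/π) × (0.2414 + 0.7476) = 434.49 × 0.9890 = 429.71 W/m².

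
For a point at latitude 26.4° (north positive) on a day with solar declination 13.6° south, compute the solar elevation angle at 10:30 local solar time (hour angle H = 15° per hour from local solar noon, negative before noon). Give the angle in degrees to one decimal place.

Hour angle H = 15° × (10.5 − 12) = -22.50°.
cos θ_z = sin(26.4°) sin(-13.6°) + cos(26.4°) cos(-13.6°) cos(-22.50°) = -0.1046 + 0.8043 = 0.6997.
θ_z = arccos(0.6997) = 45.60°, so the elevation is 90° − 45.60° = 44.40°.

44.4°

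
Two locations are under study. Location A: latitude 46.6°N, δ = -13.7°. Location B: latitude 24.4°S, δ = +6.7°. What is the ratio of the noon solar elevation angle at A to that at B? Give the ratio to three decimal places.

0.504

A: 90° − |46.6 − (-13.7)| = 29.70°.
B: 90° − |-24.4 − (6.7)| = 58.90°.
Ratio A/B = 29.7000 / 58.9000 = 0.5042.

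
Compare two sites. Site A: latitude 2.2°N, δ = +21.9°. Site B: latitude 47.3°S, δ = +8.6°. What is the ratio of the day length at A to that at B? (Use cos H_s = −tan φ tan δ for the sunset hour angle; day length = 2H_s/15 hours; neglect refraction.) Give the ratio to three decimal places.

1.128

A: H_s = arccos(−tan 2.2° · tan 21.9°) = 90.88°, so 2H_s/15 = 12.1173 h.
B: H_s = arccos(−tan -47.3° · tan 8.6°) = 80.57°, so 2H_s/15 = 10.7427 h.
Ratio A/B = 12.1173 / 10.7427 = 1.1280.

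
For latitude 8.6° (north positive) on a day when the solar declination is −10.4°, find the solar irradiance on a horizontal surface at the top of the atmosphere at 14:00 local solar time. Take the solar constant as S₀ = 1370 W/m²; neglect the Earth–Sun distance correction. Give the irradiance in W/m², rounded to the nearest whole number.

Hour angle H = 15° × (14 − 12) = 30.00°.
With φ = 8.6°, δ = -10.4°, H = 30.00°: sin φ sin δ = -0.0270, cos φ cos δ cos H = 0.8422, so cos θ_z = 0.8152.
Top-of-atmosphere irradiance = S₀ cos θ_z = 1370 × 0.8152 = 1116.82 W/m².

1117 W/m²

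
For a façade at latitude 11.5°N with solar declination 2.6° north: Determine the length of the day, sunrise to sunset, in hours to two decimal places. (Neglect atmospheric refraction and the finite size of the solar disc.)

12.07 hours

The sunset hour angle satisfies cos H_s = −tan φ tan δ = -0.0092, giving H_s = 90.53°.
Day length = 2 H_s / 15° h⁻¹ = 181.06° / 15 = 12.071 h.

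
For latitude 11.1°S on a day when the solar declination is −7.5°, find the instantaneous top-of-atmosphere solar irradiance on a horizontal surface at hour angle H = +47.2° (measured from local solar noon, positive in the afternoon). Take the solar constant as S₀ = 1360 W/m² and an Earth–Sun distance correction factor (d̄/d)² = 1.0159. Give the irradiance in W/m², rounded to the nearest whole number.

cos θ_z = sin φ sin δ + cos φ cos δ cos H = (-0.1925)(-0.1305) + (0.9813)(0.9914)(0.6794) = 0.6861.
Top-of-atmosphere irradiance = S₀ (d̄/d)² cos θ_z = 1360 × 1.0159 × 0.6861 = 947.93 W/m².

948 W/m²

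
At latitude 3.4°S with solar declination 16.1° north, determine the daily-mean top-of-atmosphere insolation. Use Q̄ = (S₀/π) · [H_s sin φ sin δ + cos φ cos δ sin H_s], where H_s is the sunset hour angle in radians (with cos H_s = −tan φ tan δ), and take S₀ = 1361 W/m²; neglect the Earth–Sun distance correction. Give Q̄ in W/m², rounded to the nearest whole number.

−tan φ tan δ = −(-0.0594)(0.2886) = 0.0171; H_s = arccos(0.0171) = 89.02°. In radians, H_s = 1.5537.
H_s sin φ sin δ = 1.5537 × -0.0593 × 0.2773 = -0.0255.
cos φ cos δ sin H_s = 0.9982 × 0.9608 × 0.9999 = 0.9590.
Q̄ = (1361/π) × (-0.0255 + 0.9590) = 433.22 × 0.9335 = 404.41 W/m².

404 W/m²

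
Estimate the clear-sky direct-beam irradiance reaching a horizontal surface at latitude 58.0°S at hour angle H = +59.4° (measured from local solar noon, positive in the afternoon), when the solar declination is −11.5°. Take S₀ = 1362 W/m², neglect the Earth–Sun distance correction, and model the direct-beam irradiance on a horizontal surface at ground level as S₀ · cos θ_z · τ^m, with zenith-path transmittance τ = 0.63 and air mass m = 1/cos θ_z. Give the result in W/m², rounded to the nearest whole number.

203 W/m²

cos θ_z = sin φ sin δ + cos φ cos δ cos H = (-0.8480)(-0.1994) + (0.5299)(0.9799)(0.5090) = 0.4334.
Air mass m = 1/cos θ_z = 1/0.4334 = 2.307; τ^m = 0.63^2.307 = 0.3444.
Surface direct beam = 1362 × 0.4334 × 0.3444 = 203.30 W/m².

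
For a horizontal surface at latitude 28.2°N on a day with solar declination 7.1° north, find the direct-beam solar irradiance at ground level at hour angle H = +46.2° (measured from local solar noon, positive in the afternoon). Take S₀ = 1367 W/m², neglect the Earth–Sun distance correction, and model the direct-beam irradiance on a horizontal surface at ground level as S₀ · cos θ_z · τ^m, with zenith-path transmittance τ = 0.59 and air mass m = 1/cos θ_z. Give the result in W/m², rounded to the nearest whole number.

410 W/m²

cos θ_z = sin(28.2°) sin(7.1°) + cos(28.2°) cos(7.1°) cos(46.20°) = 0.0584 + 0.6053 = 0.6637.
Air mass m = 1/cos θ_z = 1/0.6637 = 1.507; τ^m = 0.59^1.507 = 0.4515.
Surface direct beam = 1367 × 0.6637 × 0.4515 = 409.64 W/m².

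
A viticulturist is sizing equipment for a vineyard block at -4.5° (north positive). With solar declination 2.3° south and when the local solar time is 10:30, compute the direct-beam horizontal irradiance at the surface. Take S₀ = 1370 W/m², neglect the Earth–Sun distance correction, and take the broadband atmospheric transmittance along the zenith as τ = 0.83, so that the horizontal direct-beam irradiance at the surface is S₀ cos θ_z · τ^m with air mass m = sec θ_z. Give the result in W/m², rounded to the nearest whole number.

Hour angle H = 15° × (10.5 − 12) = -22.50°.
With φ = -4.5°, δ = -2.3°, H = -22.50°: sin φ sin δ = 0.0031, cos φ cos δ cos H = 0.9203, so cos θ_z = 0.9234.
Air mass m = 1/cos θ_z = 1/0.9234 = 1.083; τ^m = 0.83^1.083 = 0.8173.
Surface direct beam = 1370 × 0.9234 × 0.8173 = 1033.93 W/m².

1034 W/m²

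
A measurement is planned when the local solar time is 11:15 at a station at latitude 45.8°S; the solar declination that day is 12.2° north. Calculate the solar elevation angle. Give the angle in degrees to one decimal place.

31.1°

Hour angle H = 15° × (11.25 − 12) = -11.25°.
cos θ_z = sin φ sin δ + cos φ cos δ cos H = (-0.7169)(0.2113) + (0.6972)(0.9774)(0.9808) = 0.5169.
θ_z = arccos(0.5169) = 58.88°, so the elevation is 90° − 58.88° = 31.12°.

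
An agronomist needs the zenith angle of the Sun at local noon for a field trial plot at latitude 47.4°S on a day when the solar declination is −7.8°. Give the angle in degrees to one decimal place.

39.6°

At local solar noon the hour angle is zero, so the zenith angle is |φ − δ| = |-47.4° − (-7.8°)| = 39.6°.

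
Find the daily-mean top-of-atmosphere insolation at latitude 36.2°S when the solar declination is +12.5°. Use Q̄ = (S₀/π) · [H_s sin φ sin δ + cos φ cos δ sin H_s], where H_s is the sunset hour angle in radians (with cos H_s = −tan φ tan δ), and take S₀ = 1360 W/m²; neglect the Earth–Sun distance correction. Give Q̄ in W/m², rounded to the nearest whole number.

−tan φ tan δ = −(-0.7319)(0.2217) = 0.1623; H_s = arccos(0.1623) = 80.66°. In radians, H_s = 1.4078.
H_s sin φ sin δ = 1.4078 × -0.5906 × 0.2164 = -0.1799.
cos φ cos δ sin H_s = 0.8070 × 0.9763 × 0.9867 = 0.7774.
Q̄ = (1360/π) × (-0.1799 + 0.7774) = 432.90 × 0.5975 = 258.66 W/m².

259 W/m²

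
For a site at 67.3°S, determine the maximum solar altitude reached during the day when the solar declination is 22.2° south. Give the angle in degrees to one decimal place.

At local solar noon the hour angle is zero, so the elevation is 90° − |φ − δ| = 90° − |-67.3° − (-22.2°)| = 90° − 45.1° = 44.9°.

44.9°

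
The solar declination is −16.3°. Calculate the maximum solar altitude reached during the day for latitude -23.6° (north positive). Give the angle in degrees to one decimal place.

82.7°

At local solar noon the hour angle is zero, so the elevation is 90° − |φ − δ| = 90° − |-23.6° − (-16.3°)| = 90° − 7.3° = 82.7°.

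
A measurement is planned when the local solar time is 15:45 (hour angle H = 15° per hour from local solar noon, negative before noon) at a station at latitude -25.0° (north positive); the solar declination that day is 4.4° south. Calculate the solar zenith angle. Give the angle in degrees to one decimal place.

Hour angle H = 15° × (15.75 − 12) = 56.25°.
cos θ_z = sin(-25.0°) sin(-4.4°) + cos(-25.0°) cos(-4.4°) cos(56.25°) = 0.0324 + 0.5020 = 0.5344.
θ_z = arccos(0.5344) = 57.70°.

57.7°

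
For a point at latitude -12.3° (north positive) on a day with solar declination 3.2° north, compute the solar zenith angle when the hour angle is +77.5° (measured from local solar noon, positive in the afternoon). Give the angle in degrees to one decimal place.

With φ = -12.3°, δ = 3.2°, H = 77.50°: sin φ sin δ = -0.0119, cos φ cos δ cos H = 0.2111, so cos θ_z = 0.1992.
θ_z = arccos(0.1992) = 78.51°.

78.5°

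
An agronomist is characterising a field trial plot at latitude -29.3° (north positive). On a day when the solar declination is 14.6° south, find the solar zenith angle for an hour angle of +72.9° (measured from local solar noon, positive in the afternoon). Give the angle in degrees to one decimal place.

cos θ_z = sin(-29.3°) sin(-14.6°) + cos(-29.3°) cos(-14.6°) cos(72.90°) = 0.1234 + 0.2481 = 0.3715.
θ_z = arccos(0.3715) = 68.19°.

68.2°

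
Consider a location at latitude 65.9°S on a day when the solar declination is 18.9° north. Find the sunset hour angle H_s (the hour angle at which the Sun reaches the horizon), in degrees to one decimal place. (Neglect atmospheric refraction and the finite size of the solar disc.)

The sunset hour angle satisfies cos H_s = −tan φ tan δ = 0.7654, giving H_s = 40.06°.

40.1°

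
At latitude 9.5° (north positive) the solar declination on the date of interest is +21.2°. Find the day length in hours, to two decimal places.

−tan φ tan δ = −(0.1673)(0.3879) = -0.0649; H_s = arccos(-0.0649) = 93.72°.
Day length = 2 H_s / 15° h⁻¹ = 187.44° / 15 = 12.496 h.

12.50 hours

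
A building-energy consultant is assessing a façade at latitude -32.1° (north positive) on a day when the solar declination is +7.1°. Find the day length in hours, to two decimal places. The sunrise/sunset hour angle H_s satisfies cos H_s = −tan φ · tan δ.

−tan φ tan δ = −(-0.6273)(0.1246) = 0.0782; H_s = arccos(0.0782) = 85.51°.
Day length = 2 H_s / 15° h⁻¹ = 171.02° / 15 = 11.401 h.

11.40 hours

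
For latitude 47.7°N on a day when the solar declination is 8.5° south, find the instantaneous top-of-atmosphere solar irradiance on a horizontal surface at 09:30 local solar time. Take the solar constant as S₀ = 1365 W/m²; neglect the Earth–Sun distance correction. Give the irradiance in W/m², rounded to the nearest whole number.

572 W/m²

Hour angle H = 15° × (9.5 − 12) = -37.50°.
cos θ_z = sin φ sin δ + cos φ cos δ cos H = (0.7396)(-0.1478) + (0.6730)(0.9890)(0.7934) = 0.4188.
Top-of-atmosphere irradiance = S₀ cos θ_z = 1365 × 0.4188 = 571.66 W/m².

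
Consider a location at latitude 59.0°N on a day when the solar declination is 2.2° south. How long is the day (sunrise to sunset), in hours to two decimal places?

The sunset hour angle satisfies cos H_s = −tan φ tan δ = 0.0639, giving H_s = 86.34°.
Day length = 2 H_s / 15° h⁻¹ = 172.68° / 15 = 11.512 h.

11.51 hours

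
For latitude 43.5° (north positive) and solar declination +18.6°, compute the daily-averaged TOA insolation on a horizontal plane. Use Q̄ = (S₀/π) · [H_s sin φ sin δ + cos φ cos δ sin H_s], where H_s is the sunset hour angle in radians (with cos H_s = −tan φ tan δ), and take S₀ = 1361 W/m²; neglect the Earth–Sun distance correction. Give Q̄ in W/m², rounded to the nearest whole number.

463 W/m²

−tan φ tan δ = −(0.9490)(0.3365) = -0.3193; H_s = arccos(-0.3193) = 108.62°. In radians, H_s = 1.8958.
H_s sin φ sin δ = 1.8958 × 0.6884 × 0.3190 = 0.4163.
cos φ cos δ sin H_s = 0.7254 × 0.9478 × 0.9476 = 0.6515.
Q̄ = (1361/π) × (0.4163 + 0.6515) = 433.22 × 1.0678 = 462.59 W/m².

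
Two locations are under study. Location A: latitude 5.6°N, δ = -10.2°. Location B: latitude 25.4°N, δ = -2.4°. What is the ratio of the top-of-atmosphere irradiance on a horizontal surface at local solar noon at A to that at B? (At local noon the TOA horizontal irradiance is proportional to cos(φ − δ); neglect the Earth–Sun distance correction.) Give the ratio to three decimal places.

A: cos θ_z = cos(5.6° − (-10.2°)) = 0.9622.
B: cos θ_z = cos(25.4° − (-2.4°)) = 0.8846.
Ratio A/B = 0.9622 / 0.8846 = 1.0877.

1.088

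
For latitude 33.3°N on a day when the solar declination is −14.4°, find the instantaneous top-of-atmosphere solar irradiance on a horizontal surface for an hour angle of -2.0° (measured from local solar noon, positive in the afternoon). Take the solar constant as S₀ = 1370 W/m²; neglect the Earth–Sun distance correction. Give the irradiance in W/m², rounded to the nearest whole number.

cos θ_z = sin φ sin δ + cos φ cos δ cos H = (0.5490)(-0.2487) + (0.8358)(0.9686)(0.9994) = 0.6725.
Top-of-atmosphere irradiance = S₀ cos θ_z = 1370 × 0.6725 = 921.32 W/m².

921 W/m²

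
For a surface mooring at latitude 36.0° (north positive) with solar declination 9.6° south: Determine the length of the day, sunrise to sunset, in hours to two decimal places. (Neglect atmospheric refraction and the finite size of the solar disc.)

cos H_s = −tan(36.0°) · tan(-9.6°) = 0.1229, so H_s = arccos(0.1229) = 82.94°.
Day length = 2 H_s / 15° h⁻¹ = 165.88° / 15 = 11.059 h.

11.06 hours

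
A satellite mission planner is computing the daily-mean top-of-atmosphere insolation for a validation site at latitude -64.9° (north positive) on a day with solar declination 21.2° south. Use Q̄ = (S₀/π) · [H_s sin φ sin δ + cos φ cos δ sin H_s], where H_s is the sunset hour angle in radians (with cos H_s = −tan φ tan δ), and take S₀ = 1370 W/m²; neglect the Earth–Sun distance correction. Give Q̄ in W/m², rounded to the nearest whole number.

460 W/m²

−tan φ tan δ = −(-2.1348)(-0.3879) = -0.8281; H_s = arccos(-0.8281) = 145.90°. In radians, H_s = 2.5464.
H_s sin φ sin δ = 2.5464 × -0.9056 × -0.3616 = 0.8339.
cos φ cos δ sin H_s = 0.4242 × 0.9323 × 0.5607 = 0.2217.
Q̄ = (1370/π) × (0.8339 + 0.2217) = 436.08 × 1.0556 = 460.33 W/m².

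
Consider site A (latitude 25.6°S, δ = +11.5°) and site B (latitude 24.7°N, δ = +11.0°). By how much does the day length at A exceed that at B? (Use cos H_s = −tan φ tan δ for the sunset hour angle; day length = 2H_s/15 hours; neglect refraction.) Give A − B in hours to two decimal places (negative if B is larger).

-1.43 h

A: H_s = arccos(−tan -25.6° · tan 11.5°) = 84.41°, so 2H_s/15 = 11.2547 h.
B: H_s = arccos(−tan 24.7° · tan 11.0°) = 95.13°, so 2H_s/15 = 12.6840 h.
A − B = 11.2547 − 12.6840 = -1.4293 h.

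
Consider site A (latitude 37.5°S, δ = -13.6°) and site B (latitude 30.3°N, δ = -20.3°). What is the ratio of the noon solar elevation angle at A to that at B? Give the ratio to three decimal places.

A: 90° − |-37.5 − (-13.6)| = 66.10°.
B: 90° − |30.3 − (-20.3)| = 39.40°.
Ratio A/B = 66.1000 / 39.4000 = 1.6777.

1.678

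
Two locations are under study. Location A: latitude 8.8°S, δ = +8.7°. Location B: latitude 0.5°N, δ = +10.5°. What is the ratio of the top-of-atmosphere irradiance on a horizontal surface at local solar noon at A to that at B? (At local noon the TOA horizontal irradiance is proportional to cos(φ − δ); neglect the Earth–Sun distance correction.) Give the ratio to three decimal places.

A: cos θ_z = cos(-8.8° − (8.7°)) = 0.9537.
B: cos θ_z = cos(0.5° − (10.5°)) = 0.9848.
Ratio A/B = 0.9537 / 0.9848 = 0.9684.

0.968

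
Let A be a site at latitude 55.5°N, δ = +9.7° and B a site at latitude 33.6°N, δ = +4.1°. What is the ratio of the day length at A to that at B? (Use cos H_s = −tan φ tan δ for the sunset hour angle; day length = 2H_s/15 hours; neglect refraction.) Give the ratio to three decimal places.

1.126

A: H_s = arccos(−tan 55.5° · tan 9.7°) = 104.40°, so 2H_s/15 = 13.9200 h.
B: H_s = arccos(−tan 33.6° · tan 4.1°) = 92.73°, so 2H_s/15 = 12.3640 h.
Ratio A/B = 13.9200 / 12.3640 = 1.1258.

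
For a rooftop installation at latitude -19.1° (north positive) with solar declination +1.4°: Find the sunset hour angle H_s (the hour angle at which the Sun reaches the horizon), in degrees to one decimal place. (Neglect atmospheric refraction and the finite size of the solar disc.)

89.5°

cos H_s = −tan(-19.1°) · tan(1.4°) = 0.0085, so H_s = arccos(0.0085) = 89.51°.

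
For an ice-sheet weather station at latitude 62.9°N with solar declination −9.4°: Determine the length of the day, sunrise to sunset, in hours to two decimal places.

9.48 hours

cos H_s = −tan(62.9°) · tan(-9.4°) = 0.3235, so H_s = arccos(0.3235) = 71.13°.
Day length = 2 H_s / 15° h⁻¹ = 142.26° / 15 = 9.484 h.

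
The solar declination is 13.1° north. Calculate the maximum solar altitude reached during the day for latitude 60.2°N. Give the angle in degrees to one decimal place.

42.9°

At local solar noon the hour angle is zero, so the elevation is 90° − |φ − δ| = 90° − |60.2° − (13.1°)| = 90° − 47.1° = 42.9°.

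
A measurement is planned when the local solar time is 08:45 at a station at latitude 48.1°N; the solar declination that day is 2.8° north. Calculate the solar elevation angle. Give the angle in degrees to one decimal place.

28.4°

Hour angle H = 15° × (8.75 − 12) = -48.75°.
cos θ_z = sin φ sin δ + cos φ cos δ cos H = (0.7443)(0.0488) + (0.6678)(0.9988)(0.6593) = 0.4761.
θ_z = arccos(0.4761) = 61.57°, so the elevation is 90° − 61.57° = 28.43°.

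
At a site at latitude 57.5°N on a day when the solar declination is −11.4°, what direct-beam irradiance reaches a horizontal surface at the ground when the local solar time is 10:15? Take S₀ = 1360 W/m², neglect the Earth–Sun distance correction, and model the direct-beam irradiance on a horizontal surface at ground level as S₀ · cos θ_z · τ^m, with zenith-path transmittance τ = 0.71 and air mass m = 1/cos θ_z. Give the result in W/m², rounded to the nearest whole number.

136 W/m²

Hour angle H = 15° × (10.25 − 12) = -26.25°.
cos θ_z = sin(57.5°) sin(-11.4°) + cos(57.5°) cos(-11.4°) cos(-26.25°) = -0.1667 + 0.4724 = 0.3057.
Air mass m = 1/cos θ_z = 1/0.3057 = 3.271; τ^m = 0.71^3.271 = 0.3262.
Surface direct beam = 1360 × 0.3057 × 0.3262 = 135.62 W/m².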